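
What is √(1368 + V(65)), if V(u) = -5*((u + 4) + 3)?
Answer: 12*√7 ≈ 31.749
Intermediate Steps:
V(u) = -35 - 5*u (V(u) = -5*((4 + u) + 3) = -5*(7 + u) = -35 - 5*u)
√(1368 + V(65)) = √(1368 + (-35 - 5*65)) = √(1368 + (-35 - 325)) = √(1368 - 360) = √1008 = 12*√7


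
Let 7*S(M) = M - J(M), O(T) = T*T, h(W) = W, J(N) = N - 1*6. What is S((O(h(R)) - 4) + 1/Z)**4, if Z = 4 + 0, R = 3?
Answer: 1296/2401 ≈ 0.53977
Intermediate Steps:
J(N) = -6 + N (J(N) = N - 6 = -6 + N)
Z = 4
O(T) = T**2
S(M) = 6/7 (S(M) = (M - (-6 + M))/7 = (M + (6 - M))/7 = (1/7)*6 = 6/7)
S((O(h(R)) - 4) + 1/Z)**4 = (6/7)**4 = 1296/2401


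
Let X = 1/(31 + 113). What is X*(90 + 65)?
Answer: 155/144 ≈ 1.0764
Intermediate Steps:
X = 1/144 ≈ 0.0069444
X*(90 + 65) = (90 + 65)/144 = (1/144)*155 = 155/144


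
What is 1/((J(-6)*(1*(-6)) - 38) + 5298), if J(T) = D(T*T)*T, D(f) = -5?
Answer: 1/5080 ≈ 0.00019685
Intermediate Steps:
J(T) = -5*T
1/((J(-6)*(1*(-6)) - 38) + 5298) = 1/(((-5*(-6))*(1*(-6)) - 38) + 5298) = 1/((30*(-6) - 38) + 5298) = 1/((-180 - 38) + 5298) = 1/(-218 + 5298) = 1/5080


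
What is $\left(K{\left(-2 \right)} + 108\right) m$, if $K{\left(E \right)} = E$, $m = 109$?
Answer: $11554$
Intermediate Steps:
$\left(K{\left(-2 \right)} + 108\right) m = \left(-2 + 108\right) 109 = 106 \cdot 109 = 11554$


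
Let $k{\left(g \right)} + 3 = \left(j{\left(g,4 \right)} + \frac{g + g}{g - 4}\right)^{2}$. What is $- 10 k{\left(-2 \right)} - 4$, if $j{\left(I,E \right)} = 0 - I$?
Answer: $- \frac{406}{9} \approx -45.111$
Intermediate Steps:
$j{\left(I,E \right)} = - I$
$k{\left(g \right)} = -3 + \left(- g + \frac{2 g}{-4 + g}\right)^{2}$ ($k{\left(g \right)} = -3 + \left(- g + \frac{g + g}{g - 4}\right)^{2} = -3 + \left(- g + \frac{2 g}{-4 + g}\right)^{2}$)
$- 10 k{\left(-2 \right)} - 4 = - 10 \left(-3 + \frac{\left(-2\right)^{2} \left(6 - -2\right)^{2}}{\left(-4 - 2\right)^{2}}\right) - 4 = - 10 \left(-3 + \frac{4 \left(6 + 2\right)^{2}}{36}\right) - 4 = - 10 \left(-3 + 4 \cdot \frac{1}{36} \cdot 8^{2}\right) - 4 = - 10 \left(-3 + 4 \cdot \frac{1}{36} \cdot 64\right) - 4 = - 10 \left(-3 + \frac{64}{9}\right) - 4 = \left(-10\right) \frac{37}{9} - 4 = - \frac{370}{9} - 4 = - \frac{406}{9}$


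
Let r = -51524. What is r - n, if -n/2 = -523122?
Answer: -1097768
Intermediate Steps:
n = 1046244 (n = -2*(-523122) = 1046244)
r - n = -51524 - 1*1046244 = -51524 - 1046244 = -1097768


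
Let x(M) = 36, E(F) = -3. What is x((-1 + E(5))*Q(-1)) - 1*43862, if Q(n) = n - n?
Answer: -43826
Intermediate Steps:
Q(n) = 0
x((-1 + E(5))*Q(-1)) - 1*43862 = 36 - 1*43862 = 36 - 43862 = -43826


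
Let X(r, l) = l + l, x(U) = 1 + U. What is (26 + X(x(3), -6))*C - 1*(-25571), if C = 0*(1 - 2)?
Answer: 25571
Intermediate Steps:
C = 0 (C = 0*(-1) = 0)
X(r, l) = 2*l
(26 + X(x(3), -6))*C - 1*(-25571) = (26 + 2*(-6))*0 - 1*(-25571) = (26 - 12)*0 + 25571 = 14*0 + 25571 = 0 + 25571 = 25571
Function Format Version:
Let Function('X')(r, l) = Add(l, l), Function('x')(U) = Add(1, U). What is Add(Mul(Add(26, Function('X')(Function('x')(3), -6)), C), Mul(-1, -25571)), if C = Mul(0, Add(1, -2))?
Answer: 25571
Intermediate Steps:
C = 0 (C = Mul(0, -1) = 0)
Function('X')(r, l) = Mul(2, l)
Add(Mul(Add(26, Function('X')(Function('x')(3), -6)), C), Mul(-1, -25571)) = Add(Mul(Add(26, Mul(2, -6)), 0), Mul(-1, -25571)) = Add(Mul(Add(26, -12), 0), 25571) = Add(Mul(14, 0), 25571) = Add(0, 25571) = 25571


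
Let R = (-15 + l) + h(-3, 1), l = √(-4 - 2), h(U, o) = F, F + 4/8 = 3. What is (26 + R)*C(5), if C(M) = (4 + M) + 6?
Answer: 405/2 + 15*I*√6 ≈ 202.5 + 36.742*I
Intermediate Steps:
F = 5/2 (F = -½ + 3 = 5/2 ≈ 2.5000)
h(U, o) = 5/2
C(M) = 10 + M
l = I*√6 (l = √(-6) = I*√6 ≈ 2.4495*I)
R = -25/2 + I*√6 (R = (-15 + I*√6) + 5/2 = -25/2 + I*√6 ≈ -12.5 + 2.4495*I)
(26 + R)*C(5) = (26 + (-25/2 + I*√6))*(10 + 5) = (27/2 + I*√6)*15 = 405/2 + 15*I*√6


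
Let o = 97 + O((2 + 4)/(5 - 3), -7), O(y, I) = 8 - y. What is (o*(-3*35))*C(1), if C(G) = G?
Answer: -10710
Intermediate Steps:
o = 102 (o = 97 + (8 - (2 + 4)/(5 - 3)) = 97 + (8 - 6/2) = 97 + (8 - 1*3) = 97 + (8 - 3) = 97 + 5 = 102)
(o*(-3*35))*C(1) = (102*(-3*35))*1 = (102*(-105))*1 = -10710*1 = -10710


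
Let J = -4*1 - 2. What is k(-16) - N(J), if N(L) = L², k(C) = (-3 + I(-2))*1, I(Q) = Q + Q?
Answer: -43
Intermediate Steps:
I(Q) = 2*Q
k(C) = -7 (k(C) = (-3 + 2*(-2))*1 = (-3 - 4)*1 = -7*1 = -7)
J = -6 (J = -4 - 2 = -6)
k(-16) - N(J) = -7 - 1*(-6)² = -7 - 1*36 = -7 - 36 = -43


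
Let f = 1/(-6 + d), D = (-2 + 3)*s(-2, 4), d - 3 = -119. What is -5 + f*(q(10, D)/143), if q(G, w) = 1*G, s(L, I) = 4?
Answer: -43620/8723 ≈ -5.0006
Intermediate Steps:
d = -116 (d = 3 - 119 = -116)
D = 4 (D = (-2 + 3)*4 = 1*4 = 4)
q(G, w) = G
f = -1/122 (f = 1/(-6 - 116) = 1/(-122) = -1/122 ≈ -0.0081967)
-5 + f*(q(10, D)/143) = -5 - 5/(61*143) = -5 - 1/122*10/143 = -5 - 5/8723 = -43620/8723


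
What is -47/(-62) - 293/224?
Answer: -3819/6944 ≈ -0.54997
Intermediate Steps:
-47/(-62) - 293/224 = -47*(-1/62) - 293*1/224 = 47/62 - 293/224 = -3819/6944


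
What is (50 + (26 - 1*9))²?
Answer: 4489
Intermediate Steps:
(50 + (26 - 1*9))² = (50 + (26 - 9))² = (50 + 17)² = 67² = 4489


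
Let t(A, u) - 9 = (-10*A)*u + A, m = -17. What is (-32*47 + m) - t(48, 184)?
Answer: 86742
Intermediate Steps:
t(A, u) = 9 + A - 10*A*u (t(A, u) = 9 + ((-10*A)*u + A) = 9 + (-10*A*u + A) = 9 + (A - 10*A*u) = 9 + A - 10*A*u)
(-32*47 + m) - t(48, 184) = (-32*47 - 17) - (9 + 48 - 10*48*184) = (-1504 - 17) - (9 + 48 - 88320) = -1521 - 1*(-88263) = -1521 + 88263 = 86742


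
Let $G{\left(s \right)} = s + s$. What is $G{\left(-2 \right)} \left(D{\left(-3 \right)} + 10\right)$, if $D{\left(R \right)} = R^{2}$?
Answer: $-76$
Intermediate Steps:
$G{\left(s \right)} = 2 s$
$G{\left(-2 \right)} \left(D{\left(-3 \right)} + 10\right) = 2 \left(-2\right) \left(\left(-3\right)^{2} + 10\right) = - 4 \left(9 + 10\right) = \left(-4\right) 19 = -76$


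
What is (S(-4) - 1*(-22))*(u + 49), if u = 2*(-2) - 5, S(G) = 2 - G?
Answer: 1120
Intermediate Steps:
u = -9 (u = -4 - 5 = -9)
(S(-4) - 1*(-22))*(u + 49) = ((2 - 1*(-4)) - 1*(-22))*(-9 + 49) = ((2 + 4) + 22)*40 = (6 + 22)*40 = 28*40 = 1120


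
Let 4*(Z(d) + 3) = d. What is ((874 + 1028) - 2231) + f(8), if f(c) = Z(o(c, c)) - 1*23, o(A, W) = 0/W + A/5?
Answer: -1773/5 ≈ -354.60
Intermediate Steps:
o(A, W) = A/5 (o(A, W) = 0 + A*(1/5) = 0 + A/5 = A/5)
Z(d) = -3 + d/4
f(c) = -26 + c/20 (f(c) = (-3 + (c/5)/4) - 1*23 = (-3 + c/20) - 23 = -26 + c/20)
((874 + 1028) - 2231) + f(8) = ((874 + 1028) - 2231) + (-26 + (1/20)*8) = (1902 - 2231) + (-26 + 2/5) = -329 - 128/5 = -1773/5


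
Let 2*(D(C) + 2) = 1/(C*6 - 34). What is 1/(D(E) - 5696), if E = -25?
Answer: -368/2096865 ≈ -0.00017550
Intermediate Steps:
D(C) = -2 + 1/(2*(-34 + 6*C)) (D(C) = -2 + 1/(2*(C*6 - 34)) = -2 + 1/(2*(6*C - 34)) = -2 + 1/(2*(-34 + 6*C)))
1/(D(E) - 5696) = 1/((137 - 24*(-25))/(4*(-17 + 3*(-25))) - 5696) = 1/((137 + 600)/(4*(-17 - 75)) - 5696) = 1/((¼)*737/(-92) - 5696) = 1/((¼)*(-1/92)*737 - 5696) = 1/(-737/368 - 5696) = 1/(-2096865/368) = -368/2096865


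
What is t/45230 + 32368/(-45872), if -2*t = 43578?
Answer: -153969353/129674410 ≈ -1.1874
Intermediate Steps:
t = -21789 (t = -1/2*43578 = -21789)
t/45230 + 32368/(-45872) = -21789/45230 + 32368/(-45872) = -21789*1/45230 + 32368*(-1/45872) = -21789/45230 - 2023/2867 = -153969353/129674410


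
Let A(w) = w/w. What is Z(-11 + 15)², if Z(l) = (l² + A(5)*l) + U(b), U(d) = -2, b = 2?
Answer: 324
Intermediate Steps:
A(w) = 1
Z(l) = -2 + l + l² (Z(l) = (l² + 1*l) - 2 = (l² + l) - 2 = (l + l²) - 2 = -2 + l + l²)
Z(-11 + 15)² = (-2 + (-11 + 15) + (-11 + 15)²)² = (-2 + 4 + 4²)² = (-2 + 4 + 16)² = 18² = 324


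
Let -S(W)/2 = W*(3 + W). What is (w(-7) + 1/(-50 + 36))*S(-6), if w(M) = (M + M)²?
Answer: -49374/7 ≈ -7053.4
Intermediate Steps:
w(M) = 4*M² (w(M) = (2*M)² = 4*M²)
S(W) = -2*W*(3 + W)
(w(-7) + 1/(-50 + 36))*S(-6) = (4*(-7)² + 1/(-50 + 36))*(-2*(-6)*(3 - 6)) = (4*49 + 1/(-14))*(-2*(-6)*(-3)) = (196 - 1/14)*(-36) = (2743/14)*(-36) = -49374/7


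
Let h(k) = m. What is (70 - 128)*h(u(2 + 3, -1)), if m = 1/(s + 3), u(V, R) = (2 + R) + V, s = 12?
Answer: -58/15 ≈ -3.8667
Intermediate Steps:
u(V, R) = 2 + R + V
m = 1/15 (m = 1/(12 + 3) = 1/15 ≈ 0.066667)
h(k) = 1/15
(70 - 128)*h(u(2 + 3, -1)) = (70 - 128)*(1/15) = -58*1/15 = -58/15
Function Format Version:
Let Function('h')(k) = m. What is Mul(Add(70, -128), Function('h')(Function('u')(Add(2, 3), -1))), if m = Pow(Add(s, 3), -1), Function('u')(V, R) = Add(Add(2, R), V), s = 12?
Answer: Rational(-58, 15) ≈ -3.8667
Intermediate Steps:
Function('u')(V, R) = Add(2, R, V)
m = Rational(1, 15) (m = Pow(Add(12, 3), -1) = Pow(15, -1) = Rational(1, 15) ≈ 0.066667)
Function('h')(k) = Rational(1, 15)
Mul(Add(70, -128), Function('h')(Function('u')(Add(2, 3), -1))) = Mul(Add(70, -128), Rational(1, 15)) = Mul(-58, Rational(1, 15)) = Rational(-58, 15)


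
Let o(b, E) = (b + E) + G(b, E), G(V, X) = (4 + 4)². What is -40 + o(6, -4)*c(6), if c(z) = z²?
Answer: 2336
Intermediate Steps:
G(V, X) = 64 (G(V, X) = 8² = 64)
o(b, E) = 64 + E + b (o(b, E) = (b + E) + 64 = (E + b) + 64 = 64 + E + b)
-40 + o(6, -4)*c(6) = -40 + (64 - 4 + 6)*6² = -40 + 66*36 = -40 + 2376 = 2336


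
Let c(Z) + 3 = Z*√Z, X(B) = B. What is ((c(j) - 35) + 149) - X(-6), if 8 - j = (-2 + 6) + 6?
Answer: 117 - 2*I*√2 ≈ 117.0 - 2.8284*I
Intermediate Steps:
j = -2 (j = 8 - ((-2 + 6) + 6) = 8 - (4 + 6) = 8 - 1*10 = 8 - 10 = -2)
c(Z) = -3 + Z^(3/2) (c(Z) = -3 + Z*√Z = -3 + Z^(3/2))
((c(j) - 35) + 149) - X(-6) = (((-3 + (-2)^(3/2)) - 35) + 149) - 1*(-6) = (((-3 - 2*I*√2) - 35) + 149) + 6 = ((-38 - 2*I*√2) + 149) + 6 = (111 - 2*I*√2) + 6 = 117 - 2*I*√2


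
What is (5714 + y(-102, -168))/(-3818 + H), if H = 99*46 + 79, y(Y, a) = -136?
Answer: 5578/815 ≈ 6.8442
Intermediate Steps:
H = 4633 (H = 4554 + 79 = 4633)
(5714 + y(-102, -168))/(-3818 + H) = (5714 - 136)/(-3818 + 4633) = 5578/815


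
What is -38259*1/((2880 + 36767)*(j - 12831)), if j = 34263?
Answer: -12753/283238168 ≈ -4.5026e-5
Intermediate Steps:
-38259*1/((2880 + 36767)*(j - 12831)) = -38259*1/((2880 + 36767)*(34263 - 12831)) = -38259/(39647*21432) = -38259/849714504 = -38259*1/849714504 = -12753/283238168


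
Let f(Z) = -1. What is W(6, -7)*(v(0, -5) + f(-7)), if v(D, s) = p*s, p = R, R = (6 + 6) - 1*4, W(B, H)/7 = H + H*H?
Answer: -12054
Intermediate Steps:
W(B, H) = 7*H + 7*H² (W(B, H) = 7*(H + H*H) = 7*(H + H²) = 7*H + 7*H²)
R = 8 (R = 12 - 4 = 8)
p = 8
v(D, s) = 8*s
W(6, -7)*(v(0, -5) + f(-7)) = (7*(-7)*(1 - 7))*(8*(-5) - 1) = (7*(-7)*(-6))*(-40 - 1) = 294*(-41) = -12054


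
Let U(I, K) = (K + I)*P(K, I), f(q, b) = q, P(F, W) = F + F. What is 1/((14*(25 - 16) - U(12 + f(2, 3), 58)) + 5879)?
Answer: -1/2347 ≈ -0.00042608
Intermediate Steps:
P(F, W) = 2*F
U(I, K) = 2*K*(I + K) (U(I, K) = (K + I)*(2*K) = (I + K)*(2*K) = 2*K*(I + K))
1/((14*(25 - 16) - U(12 + f(2, 3), 58)) + 5879) = 1/((14*(25 - 16) - 2*58*((12 + 2) + 58)) + 5879) = 1/((14*9 - 2*58*(14 + 58)) + 5879) = 1/((126 - 2*58*72) + 5879) = 1/((126 - 1*8352) + 5879) = 1/((126 - 8352) + 5879) = 1/(-8226 + 5879) = 1/(-2347) = -1/2347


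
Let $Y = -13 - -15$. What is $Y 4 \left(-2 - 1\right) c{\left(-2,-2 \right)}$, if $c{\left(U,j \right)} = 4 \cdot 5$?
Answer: $-480$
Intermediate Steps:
$c{\left(U,j \right)} = 20$
$Y = 2$ ($Y = -13 + 15 = 2$)
$Y 4 \left(-2 - 1\right) c{\left(-2,-2 \right)} = 2 \cdot 4 \left(-2 - 1\right) 20 = 2 \cdot 4 \left(-3\right) 20 = 2 \left(-12\right) 20 = \left(-24\right) 20 = -480$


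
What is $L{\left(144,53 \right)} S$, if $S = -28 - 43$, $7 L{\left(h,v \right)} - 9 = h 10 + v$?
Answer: $- \frac{106642}{7} \approx -15235.0$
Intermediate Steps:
$L{\left(h,v \right)} = \frac{9}{7} + \frac{v}{7} + \frac{10 h}{7}$ ($L{\left(h,v \right)} = \frac{9}{7} + \frac{h 10 + v}{7} = \frac{9}{7} + \frac{10 h + v}{7} = \frac{9}{7} + \frac{v + 10 h}{7} = \frac{9}{7} + \left(\frac{v}{7} + \frac{10 h}{7}\right) = \frac{9}{7} + \frac{v}{7} + \frac{10 h}{7}$)
$S = -71$ ($S = -28 - 43 = -71$)
$L{\left(144,53 \right)} S = \left(\frac{9}{7} + \frac{1}{7} \cdot 53 + \frac{10}{7} \cdot 144\right) \left(-71\right) = \left(\frac{9}{7} + \frac{53}{7} + \frac{1440}{7}\right) \left(-71\right) = \frac{1502}{7} \left(-71\right) = - \frac{106642}{7}$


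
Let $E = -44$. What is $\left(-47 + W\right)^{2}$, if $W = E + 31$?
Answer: $3600$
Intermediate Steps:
$W = -13$ ($W = -44 + 31 = -13$)
$\left(-47 + W\right)^{2} = \left(-47 - 13\right)^{2} = \left(-60\right)^{2} = 3600$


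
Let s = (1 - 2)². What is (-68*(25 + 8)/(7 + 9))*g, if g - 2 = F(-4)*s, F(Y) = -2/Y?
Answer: -2805/8 ≈ -350.63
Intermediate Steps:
s = 1 (s = (-1)² = 1)
g = 5/2 (g = 2 - 2/(-4)*1 = 2 - 2*(-¼)*1 = 2 + (½)*1 = 2 + ½ = 5/2 ≈ 2.5000)
(-68*(25 + 8)/(7 + 9))*g = -68*(25 + 8)/(7 + 9)*(5/2) = -2244/16*(5/2) = -68*33/16*(5/2) = -561/4*5/2 = -2805/8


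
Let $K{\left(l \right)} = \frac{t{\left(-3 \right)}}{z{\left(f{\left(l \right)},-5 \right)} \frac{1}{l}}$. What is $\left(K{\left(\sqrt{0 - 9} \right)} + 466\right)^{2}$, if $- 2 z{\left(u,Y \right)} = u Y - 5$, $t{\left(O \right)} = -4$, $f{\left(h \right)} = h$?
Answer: $\frac{134884852}{625} - \frac{278736 i}{625} \approx 2.1582 \cdot 10^{5} - 445.98 i$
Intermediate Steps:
$z{\left(u,Y \right)} = \frac{5}{2} - \frac{Y u}{2}$ ($z{\left(u,Y \right)} = - \frac{u Y - 5}{2} = - \frac{Y u - 5}{2} = - \frac{-5 + Y u}{2} = \frac{5}{2} - \frac{Y u}{2}$)
$K{\left(l \right)} = - \frac{4 l}{\frac{5}{2} + \frac{5 l}{2}}$ ($K{\left(l \right)} = - \frac{4}{\left(\frac{5}{2} - - \frac{5 l}{2}\right) \frac{1}{l}} = - \frac{4}{\left(\frac{5}{2} + \frac{5 l}{2}\right) \frac{1}{l}} = - \frac{4}{\frac{1}{l} \left(\frac{5}{2} + \frac{5 l}{2}\right)} = - 4 \frac{l}{\frac{5}{2} + \frac{5 l}{2}} = - \frac{4 l}{\frac{5}{2} + \frac{5 l}{2}}$)
$\left(K{\left(\sqrt{0 - 9} \right)} + 466\right)^{2} = \left(- \frac{8 \sqrt{0 - 9}}{5 + 5 \sqrt{0 - 9}} + 466\right)^{2} = \left(- \frac{8 \sqrt{-9}}{5 + 5 \sqrt{-9}} + 466\right)^{2} = \left(- \frac{8 \cdot 3 i}{5 + 5 \cdot 3 i} + 466\right)^{2} = \left(- \frac{8 \cdot 3 i}{5 + 15 i} + 466\right)^{2} = \left(- 8 \cdot 3 i \frac{5 - 15 i}{250} + 466\right)^{2} = \left(- \frac{12 i \left(5 - 15 i\right)}{125} + 466\right)^{2} = \left(466 - \frac{12 i \left(5 - 15 i\right)}{125}\right)^{2}$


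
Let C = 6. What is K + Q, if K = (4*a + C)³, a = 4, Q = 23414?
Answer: 34062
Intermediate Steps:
K = 10648 (K = (4*4 + 6)³ = (16 + 6)³ = 22³ = 10648)
K + Q = 10648 + 23414 = 34062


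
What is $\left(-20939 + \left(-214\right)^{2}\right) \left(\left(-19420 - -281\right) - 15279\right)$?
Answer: $-855528226$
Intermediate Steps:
$\left(-20939 + \left(-214\right)^{2}\right) \left(\left(-19420 - -281\right) - 15279\right) = \left(-20939 + 45796\right) \left(\left(-19420 + 281\right) - 15279\right) = 24857 \left(-19139 - 15279\right) = 24857 \left(-34418\right) = -855528226$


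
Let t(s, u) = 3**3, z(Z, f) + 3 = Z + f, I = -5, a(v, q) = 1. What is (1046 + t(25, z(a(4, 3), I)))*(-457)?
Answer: -490361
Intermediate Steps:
z(Z, f) = -3 + Z + f (z(Z, f) = -3 + (Z + f) = -3 + Z + f)
t(s, u) = 27
(1046 + t(25, z(a(4, 3), I)))*(-457) = (1046 + 27)*(-457) = 1073*(-457) = -490361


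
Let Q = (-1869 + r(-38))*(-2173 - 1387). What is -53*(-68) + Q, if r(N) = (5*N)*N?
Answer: -19045956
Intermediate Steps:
r(N) = 5*N**2
Q = -19049560 (Q = (-1869 + 5*(-38)**2)*(-2173 - 1387) = (-1869 + 5*1444)*(-3560) = (-1869 + 7220)*(-3560) = 5351*(-3560) = -19049560)
-53*(-68) + Q = -53*(-68) - 19049560 = 3604 - 19049560 = -19045956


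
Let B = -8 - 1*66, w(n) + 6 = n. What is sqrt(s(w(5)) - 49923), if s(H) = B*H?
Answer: I*sqrt(49849) ≈ 223.27*I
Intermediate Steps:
w(n) = -6 + n
B = -74 (B = -8 - 66 = -74)
s(H) = -74*H
sqrt(s(w(5)) - 49923) = sqrt(-74*(-6 + 5) - 49923) = sqrt(-74*(-1) - 49923) = sqrt(74 - 49923) = sqrt(-49849) = I*sqrt(49849)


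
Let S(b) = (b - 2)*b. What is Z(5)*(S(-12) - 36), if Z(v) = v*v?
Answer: 3300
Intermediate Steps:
Z(v) = v**2
S(b) = b*(-2 + b) (S(b) = (-2 + b)*b = b*(-2 + b))
Z(5)*(S(-12) - 36) = 5**2*(-12*(-2 - 12) - 36) = 25*(-12*(-14) - 36) = 25*(168 - 36) = 25*132 = 3300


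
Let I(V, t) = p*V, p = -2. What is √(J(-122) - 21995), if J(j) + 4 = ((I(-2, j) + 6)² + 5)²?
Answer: I*√10974 ≈ 104.76*I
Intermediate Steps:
I(V, t) = -2*V
J(j) = 11021 (J(j) = -4 + ((-2*(-2) + 6)² + 5)² = -4 + ((4 + 6)² + 5)² = -4 + (10² + 5)² = -4 + (100 + 5)² = -4 + 105² = -4 + 11025 = 11021)
√(J(-122) - 21995) = √(11021 - 21995) = √(-10974) = I*√10974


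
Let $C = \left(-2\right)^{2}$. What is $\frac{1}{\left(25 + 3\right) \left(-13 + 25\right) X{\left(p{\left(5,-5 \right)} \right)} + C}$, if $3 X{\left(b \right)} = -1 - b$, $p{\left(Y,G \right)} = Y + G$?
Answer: $- \frac{1}{108} \approx -0.0092593$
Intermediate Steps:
$p{\left(Y,G \right)} = G + Y$
$X{\left(b \right)} = - \frac{1}{3} - \frac{b}{3}$ ($X{\left(b \right)} = \frac{-1 - b}{3} = - \frac{1}{3} - \frac{b}{3}$)
$C = 4$
$\frac{1}{\left(25 + 3\right) \left(-13 + 25\right) X{\left(p{\left(5,-5 \right)} \right)} + C} = \frac{1}{\left(25 + 3\right) \left(-13 + 25\right) \left(- \frac{1}{3} - \frac{-5 + 5}{3}\right) + 4} = \frac{1}{28 \cdot 12 \left(- \frac{1}{3} - 0\right) + 4} = \frac{1}{336 \left(- \frac{1}{3} + 0\right) + 4} = \frac{1}{336 \left(- \frac{1}{3}\right) + 4} = \frac{1}{-112 + 4} = \frac{1}{-108} = - \frac{1}{108}$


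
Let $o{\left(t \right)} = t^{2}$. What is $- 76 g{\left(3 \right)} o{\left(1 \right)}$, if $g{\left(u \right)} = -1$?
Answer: $76$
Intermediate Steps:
$- 76 g{\left(3 \right)} o{\left(1 \right)} = \left(-76\right) \left(-1\right) 1^{2} = 76 \cdot 1 = 76$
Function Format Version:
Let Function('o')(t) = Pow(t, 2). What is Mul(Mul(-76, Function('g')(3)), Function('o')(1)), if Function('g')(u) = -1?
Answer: 76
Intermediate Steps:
Mul(Mul(-76, Function('g')(3)), Function('o')(1)) = Mul(Mul(-76, -1), Pow(1, 2)) = Mul(76, 1) = 76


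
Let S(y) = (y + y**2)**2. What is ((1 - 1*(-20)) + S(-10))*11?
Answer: 89331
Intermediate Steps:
((1 - 1*(-20)) + S(-10))*11 = ((1 - 1*(-20)) + (-10)**2*(1 - 10)**2)*11 = ((1 + 20) + 100*(-9)**2)*11 = (21 + 100*81)*11 = (21 + 8100)*11 = 8121*11 = 89331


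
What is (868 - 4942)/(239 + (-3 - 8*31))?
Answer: 679/2 ≈ 339.50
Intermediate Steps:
(868 - 4942)/(239 + (-3 - 8*31)) = -4074/(239 + (-3 - 248)) = -4074/(239 - 251) = -4074/(-12) = -4074*(-1/12) = 679/2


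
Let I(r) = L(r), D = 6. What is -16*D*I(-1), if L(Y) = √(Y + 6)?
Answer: -96*√5 ≈ -214.66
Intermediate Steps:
L(Y) = √(6 + Y)
I(r) = √(6 + r)
-16*D*I(-1) = -96*√(6 - 1) = -96*√5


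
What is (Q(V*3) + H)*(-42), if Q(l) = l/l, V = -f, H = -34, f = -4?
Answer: 1386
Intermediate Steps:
V = 4 (V = -1*(-4) = 4)
Q(l) = 1
(Q(V*3) + H)*(-42) = (1 - 34)*(-42) = -33*(-42) = 1386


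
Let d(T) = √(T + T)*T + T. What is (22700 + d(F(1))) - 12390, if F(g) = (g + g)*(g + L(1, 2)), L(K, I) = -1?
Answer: 10310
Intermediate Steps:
F(g) = 2*g*(-1 + g) (F(g) = (g + g)*(g - 1) = (2*g)*(-1 + g) = 2*g*(-1 + g))
d(T) = T + √2*T^(3/2) (d(T) = √(2*T)*T + T = (√2*√T)*T + T = √2*T^(3/2) + T = T + √2*T^(3/2))
(22700 + d(F(1))) - 12390 = (22700 + (2*1*(-1 + 1) + √2*(2*1*(-1 + 1))^(3/2))) - 12390 = (22700 + (2*1*0 + √2*(2*1*0)^(3/2))) - 12390 = (22700 + (0 + √2*0^(3/2))) - 12390 = (22700 + (0 + √2*0)) - 12390 = (22700 + (0 + 0)) - 12390 = (22700 + 0) - 12390 = 22700 - 12390 = 10310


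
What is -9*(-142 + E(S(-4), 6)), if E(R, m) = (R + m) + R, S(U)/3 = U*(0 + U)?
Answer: 360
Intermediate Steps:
S(U) = 3*U² (S(U) = 3*(U*(0 + U)) = 3*(U*U) = 3*U²)
E(R, m) = m + 2*R
-9*(-142 + E(S(-4), 6)) = -9*(-142 + (6 + 2*(3*(-4)²))) = -9*(-142 + (6 + 2*(3*16))) = -9*(-142 + (6 + 2*48)) = -9*(-142 + (6 + 96)) = -9*(-142 + 102) = -9*(-40) = 360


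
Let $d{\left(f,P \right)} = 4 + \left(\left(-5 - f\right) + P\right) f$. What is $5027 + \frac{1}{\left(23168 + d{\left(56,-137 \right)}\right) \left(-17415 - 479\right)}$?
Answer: $\frac{1086993719591}{216231096} \approx 5027.0$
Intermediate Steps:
$d{\left(f,P \right)} = 4 + f \left(-5 + P - f\right)$ ($d{\left(f,P \right)} = 4 + \left(-5 + P - f\right) f = 4 + f \left(-5 + P - f\right)$)
$5027 + \frac{1}{\left(23168 + d{\left(56,-137 \right)}\right) \left(-17415 - 479\right)} = 5027 + \frac{1}{\left(23168 - 11084\right) \left(-17415 - 479\right)} = 5027 + \frac{1}{\left(23168 - 11084\right) \left(-17894\right)} = 5027 + \frac{1}{23168 - 11084} \left(- \frac{1}{17894}\right) = 5027 + \frac{1}{12084} \left(- \frac{1}{17894}\right) = 5027 - \frac{1}{216231096} = \frac{1086993719591}{216231096}$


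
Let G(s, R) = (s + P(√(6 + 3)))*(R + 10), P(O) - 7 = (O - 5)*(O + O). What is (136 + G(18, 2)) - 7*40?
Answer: 12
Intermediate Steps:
P(O) = 7 + 2*O*(-5 + O) (P(O) = 7 + (O - 5)*(O + O) = 7 + (-5 + O)*(2*O) = 7 + 2*O*(-5 + O))
G(s, R) = (-5 + s)*(10 + R) (G(s, R) = (s + (7 - 10*√(6 + 3) + 2*(√(6 + 3))²))*(R + 10) = (s + (7 - 10*√9 + 2*(√9)²))*(10 + R) = (s + (7 - 10*3 + 2*3²))*(10 + R) = (s + (7 - 30 + 2*9))*(10 + R) = (s + (7 - 30 + 18))*(10 + R) = (s - 5)*(10 + R) = (-5 + s)*(10 + R))
(136 + G(18, 2)) - 7*40 = (136 + (-50 - 5*2 + 10*18 + 2*18)) - 7*40 = (136 + (-50 - 10 + 180 + 36)) - 280 = (136 + 156) - 280 = 292 - 280 = 12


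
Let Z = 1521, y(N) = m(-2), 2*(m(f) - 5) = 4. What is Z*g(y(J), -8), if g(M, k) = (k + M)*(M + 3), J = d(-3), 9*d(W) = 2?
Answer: -15210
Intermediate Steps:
d(W) = 2/9 (d(W) = (1/9)*2 = 2/9)
J = 2/9 ≈ 0.22222
m(f) = 7 (m(f) = 5 + (1/2)*4 = 5 + 2 = 7)
y(N) = 7
g(M, k) = (3 + M)*(M + k) (g(M, k) = (M + k)*(3 + M) = (3 + M)*(M + k))
Z*g(y(J), -8) = 1521*(7**2 + 3*7 + 3*(-8) + 7*(-8)) = 1521*(49 + 21 - 24 - 56) = 1521*(-10) = -15210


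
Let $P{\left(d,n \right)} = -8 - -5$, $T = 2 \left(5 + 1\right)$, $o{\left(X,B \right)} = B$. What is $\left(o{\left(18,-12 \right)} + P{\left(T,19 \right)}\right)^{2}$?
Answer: $225$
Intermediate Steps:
$T = 12$ ($T = 2 \cdot 6 = 12$)
$P{\left(d,n \right)} = -3$ ($P{\left(d,n \right)} = -8 + 5 = -3$)
$\left(o{\left(18,-12 \right)} + P{\left(T,19 \right)}\right)^{2} = \left(-12 - 3\right)^{2} = \left(-15\right)^{2} = 225$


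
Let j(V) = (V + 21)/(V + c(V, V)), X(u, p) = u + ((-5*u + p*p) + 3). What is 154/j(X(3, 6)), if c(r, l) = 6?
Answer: 847/8 ≈ 105.88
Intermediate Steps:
X(u, p) = 3 + p² - 4*u (X(u, p) = u + ((-5*u + p²) + 3) = u + ((p² - 5*u) + 3) = u + (3 + p² - 5*u) = 3 + p² - 4*u)
j(V) = (21 + V)/(6 + V) (j(V) = (V + 21)/(V + 6) = (21 + V)/(6 + V))
154/j(X(3, 6)) = 154/(((21 + (3 + 6² - 4*3))/(6 + (3 + 6² - 4*3)))) = 154/(((21 + (3 + 36 - 12))/(6 + (3 + 36 - 12)))) = 154/(((21 + 27)/(6 + 27))) = 154/((48/33)) = 154/(((1/33)*48)) = 154/(16/11) = 154*(11/16) = 847/8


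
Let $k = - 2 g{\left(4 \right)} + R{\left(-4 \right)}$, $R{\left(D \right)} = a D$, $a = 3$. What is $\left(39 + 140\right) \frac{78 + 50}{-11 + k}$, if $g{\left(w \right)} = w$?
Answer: $- \frac{22912}{31} \approx -739.1$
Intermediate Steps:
$R{\left(D \right)} = 3 D$
$k = -20$ ($k = \left(-2\right) 4 + 3 \left(-4\right) = -8 - 12 = -20$)
$\left(39 + 140\right) \frac{78 + 50}{-11 + k} = \left(39 + 140\right) \frac{78 + 50}{-11 - 20} = 179 \frac{128}{-31} = 179 \cdot 128 \left(- \frac{1}{31}\right) = 179 \left(- \frac{128}{31}\right) = - \frac{22912}{31}$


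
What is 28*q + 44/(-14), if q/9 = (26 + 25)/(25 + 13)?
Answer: 44564/133 ≈ 335.07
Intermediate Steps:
q = 459/38 (q = 9*((26 + 25)/(25 + 13)) = 9*(51/38) = 459/38 ≈ 12.079)
28*q + 44/(-14) = 28*(459/38) + 44/(-14) = 6426/19 + 44*(-1/14) = 6426/19 - 22/7 = 44564/133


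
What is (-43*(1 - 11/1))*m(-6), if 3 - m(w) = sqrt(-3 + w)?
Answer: 1290 - 1290*I ≈ 1290.0 - 1290.0*I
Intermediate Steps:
m(w) = 3 - sqrt(-3 + w)
(-43*(1 - 11/1))*m(-6) = (-43*(1 - 11/1))*(3 - sqrt(-3 - 6)) = (-43*(1 - 11*1))*(3 - sqrt(-9)) = (-43*(1 - 11))*(3 - 3*I) = (-43*(-10))*(3 - 3*I) = 430*(3 - 3*I) = 1290 - 1290*I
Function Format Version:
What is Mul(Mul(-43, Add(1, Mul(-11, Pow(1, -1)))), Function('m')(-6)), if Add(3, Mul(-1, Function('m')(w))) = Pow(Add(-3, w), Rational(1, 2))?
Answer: Add(1290, Mul(-1290, I)) ≈ Add(1290.0, Mul(-1290.0, I))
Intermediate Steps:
Function('m')(w) = Add(3, Mul(-1, Pow(Add(-3, w), Rational(1, 2))))
Mul(Mul(-43, Add(1, Mul(-11, Pow(1, -1)))), Function('m')(-6)) = Mul(Mul(-43, Add(1, Mul(-11, Pow(1, -1)))), Add(3, Mul(-1, Pow(Add(-3, -6), Rational(1, 2))))) = Mul(Mul(-43, Add(1, Mul(-11, 1))), Add(3, Mul(-1, Pow(-9, Rational(1, 2))))) = Mul(Mul(-43, Add(1, -11)), Add(3, Mul(-1, Mul(3, I)))) = Mul(Mul(-43, -10), Add(3, Mul(-3, I))) = Mul(430, Add(3, Mul(-3, I))) = Add(1290, Mul(-1290, I))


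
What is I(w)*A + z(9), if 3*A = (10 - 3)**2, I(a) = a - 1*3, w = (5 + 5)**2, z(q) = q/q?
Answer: 4756/3 ≈ 1585.3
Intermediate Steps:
z(q) = 1
w = 100 (w = 10**2 = 100)
I(a) = -3 + a (I(a) = a - 3 = -3 + a)
A = 49/3 (A = (10 - 3)**2/3 = (1/3)*7**2 = (1/3)*49 = 49/3 ≈ 16.333)
I(w)*A + z(9) = (-3 + 100)*(49/3) + 1 = 97*(49/3) + 1 = 4753/3 + 1 = 4756/3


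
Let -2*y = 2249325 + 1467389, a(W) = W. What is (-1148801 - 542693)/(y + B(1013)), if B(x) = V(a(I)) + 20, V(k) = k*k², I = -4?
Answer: 1691494/1858401 ≈ 0.91019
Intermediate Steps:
V(k) = k³
y = -1858357 (y = -(2249325 + 1467389)/2 = -½*3716714 = -1858357)
B(x) = -44 (B(x) = (-4)³ + 20 = -64 + 20 = -44)
(-1148801 - 542693)/(y + B(1013)) = (-1148801 - 542693)/(-1858357 - 44) = -1691494/(-1858401) = -1691494*(-1/1858401) = 1691494/1858401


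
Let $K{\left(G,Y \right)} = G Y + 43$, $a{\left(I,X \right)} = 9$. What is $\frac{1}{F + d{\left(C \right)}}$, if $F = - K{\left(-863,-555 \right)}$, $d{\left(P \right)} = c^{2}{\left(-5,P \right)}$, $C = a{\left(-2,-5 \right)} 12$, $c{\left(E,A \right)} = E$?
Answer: $- \frac{1}{478983} \approx -2.0878 \cdot 10^{-6}$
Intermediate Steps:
$K{\left(G,Y \right)} = 43 + G Y$
$C = 108$ ($C = 9 \cdot 12 = 108$)
$d{\left(P \right)} = 25$ ($d{\left(P \right)} = \left(-5\right)^{2} = 25$)
$F = -479008$ ($F = - (43 - -478965) = - (43 + 478965) = \left(-1\right) 479008 = -479008$)
$\frac{1}{F + d{\left(C \right)}} = \frac{1}{-479008 + 25} = \frac{1}{-478983} = - \frac{1}{478983}$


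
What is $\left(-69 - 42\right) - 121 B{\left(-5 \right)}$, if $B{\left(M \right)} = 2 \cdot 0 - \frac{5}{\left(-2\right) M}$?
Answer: $- \frac{101}{2} \approx -50.5$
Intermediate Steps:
$B{\left(M \right)} = \frac{5}{2 M}$ ($B{\left(M \right)} = 0 - 5 \left(- \frac{1}{2 M}\right) = 0 + \frac{5}{2 M} = \frac{5}{2 M}$)
$\left(-69 - 42\right) - 121 B{\left(-5 \right)} = \left(-69 - 42\right) - 121 \frac{5}{2 \left(-5\right)} = -111 - 121 \cdot \frac{5}{2} \left(- \frac{1}{5}\right) = -111 - - \frac{121}{2} = -111 + \frac{121}{2} = - \frac{101}{2}$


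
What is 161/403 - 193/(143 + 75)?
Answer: -42681/87854 ≈ -0.48582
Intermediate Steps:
161/403 - 193/(143 + 75) = 161*(1/403) - 193/218 = 161/403 - 193*1/218 = 161/403 - 193/218 = -42681/87854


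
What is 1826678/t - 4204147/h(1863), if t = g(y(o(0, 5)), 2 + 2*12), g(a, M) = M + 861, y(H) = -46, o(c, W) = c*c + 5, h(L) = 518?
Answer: -2782859185/459466 ≈ -6056.7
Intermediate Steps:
o(c, W) = 5 + c² (o(c, W) = c² + 5 = 5 + c²)
g(a, M) = 861 + M
t = 887 (t = 861 + (2 + 2*12) = 861 + (2 + 24) = 861 + 26 = 887)
1826678/t - 4204147/h(1863) = 1826678/887 - 4204147/518 = -2782859185/459466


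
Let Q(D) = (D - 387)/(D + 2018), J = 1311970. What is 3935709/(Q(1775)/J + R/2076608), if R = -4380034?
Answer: -3389245309990049225760/1816364165978603 ≈ -1.8660e+6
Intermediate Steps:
Q(D) = (-387 + D)/(2018 + D)
3935709/(Q(1775)/J + R/2076608) = 3935709/(((-387 + 1775)/(2018 + 1775))/1311970 - 4380034/2076608) = 3935709/((1388/3793)*(1/1311970) - 4380034*1/2076608) = 3935709/(((1/3793)*1388)*(1/1311970) - 2190017/1038304) = 3935709/((1388/3793)*(1/1311970) - 2190017/1038304) = 3935709/(694/2488151105 - 2190017/1038304) = 3935709/(-5449092497935809/2583457244925920) = 3935709*(-2583457244925920/5449092497935809) = -3389245309990049225760/1816364165978603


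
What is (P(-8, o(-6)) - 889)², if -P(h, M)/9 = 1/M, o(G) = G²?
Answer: 12652249/16 ≈ 7.9077e+5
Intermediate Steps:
P(h, M) = -9/M
(P(-8, o(-6)) - 889)² = (-9/((-6)²) - 889)² = (-9/36 - 889)² = (-9*1/36 - 889)² = (-¼ - 889)² = (-3557/4)² = 12652249/16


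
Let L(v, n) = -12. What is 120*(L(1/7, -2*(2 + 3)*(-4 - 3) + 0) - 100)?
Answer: -13440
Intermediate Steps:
120*(L(1/7, -2*(2 + 3)*(-4 - 3) + 0) - 100) = 120*(-12 - 100) = 120*(-112) = -13440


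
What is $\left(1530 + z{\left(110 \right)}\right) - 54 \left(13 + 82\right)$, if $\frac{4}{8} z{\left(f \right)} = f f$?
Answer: $20600$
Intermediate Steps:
$z{\left(f \right)} = 2 f^{2}$ ($z{\left(f \right)} = 2 f f = 2 f^{2}$)
$\left(1530 + z{\left(110 \right)}\right) - 54 \left(13 + 82\right) = \left(1530 + 2 \cdot 110^{2}\right) - 54 \left(13 + 82\right) = \left(1530 + 2 \cdot 12100\right) - 5130 = \left(1530 + 24200\right) - 5130 = 25730 - 5130 = 20600$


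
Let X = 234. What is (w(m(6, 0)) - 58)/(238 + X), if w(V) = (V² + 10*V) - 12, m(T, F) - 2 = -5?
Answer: -91/472 ≈ -0.19280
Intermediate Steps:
m(T, F) = -3 (m(T, F) = 2 - 5 = -3)
w(V) = -12 + V² + 10*V
(w(m(6, 0)) - 58)/(238 + X) = ((-12 + (-3)² + 10*(-3)) - 58)/(238 + 234) = ((-12 + 9 - 30) - 58)/472 = (-33 - 58)*(1/472) = -91*1/472 = -91/472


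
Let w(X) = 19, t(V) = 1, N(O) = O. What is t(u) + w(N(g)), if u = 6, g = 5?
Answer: 20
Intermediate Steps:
t(u) + w(N(g)) = 1 + 19 = 20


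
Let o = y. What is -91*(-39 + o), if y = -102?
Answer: 12831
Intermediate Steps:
o = -102
-91*(-39 + o) = -91*(-39 - 102) = -91*(-141) = 12831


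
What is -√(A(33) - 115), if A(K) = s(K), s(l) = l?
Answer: -I*√82 ≈ -9.0554*I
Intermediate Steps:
A(K) = K
-√(A(33) - 115) = -√(33 - 115) = -√(-82) = -I*√82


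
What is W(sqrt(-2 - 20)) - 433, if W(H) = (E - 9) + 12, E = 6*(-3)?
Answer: -448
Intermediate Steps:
E = -18
W(H) = -15 (W(H) = (-18 - 9) + 12 = -27 + 12 = -15)
W(sqrt(-2 - 20)) - 433 = -15 - 433 = -448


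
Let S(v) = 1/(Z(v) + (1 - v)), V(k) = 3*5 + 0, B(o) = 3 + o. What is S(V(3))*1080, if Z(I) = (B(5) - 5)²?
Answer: -216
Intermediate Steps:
V(k) = 15 (V(k) = 15 + 0 = 15)
Z(I) = 9 (Z(I) = ((3 + 5) - 5)² = (8 - 5)² = 3² = 9)
S(v) = 1/(10 - v) (S(v) = 1/(9 + (1 - v)) = 1/(10 - v))
S(V(3))*1080 = 1080/(10 - 1*15) = 1080/(10 - 15) = 1080/(-5) = -⅕*1080 = -216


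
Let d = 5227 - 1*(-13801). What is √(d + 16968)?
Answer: 2*√8999 ≈ 189.73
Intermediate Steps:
d = 19028 (d = 5227 + 13801 = 19028)
√(d + 16968) = √(19028 + 16968) = √35996 = 2*√8999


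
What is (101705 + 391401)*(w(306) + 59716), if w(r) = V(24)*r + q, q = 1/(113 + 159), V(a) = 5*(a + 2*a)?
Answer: 11392295226969/136 ≈ 8.3767e+10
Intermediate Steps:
V(a) = 15*a (V(a) = 5*(3*a) = 15*a)
q = 1/272 ≈ 0.0036765
w(r) = 1/272 + 360*r (w(r) = (15*24)*r + 1/272 = 360*r + 1/272 = 1/272 + 360*r)
(101705 + 391401)*(w(306) + 59716) = (101705 + 391401)*((1/272 + 360*306) + 59716) = 493106*((1/272 + 110160) + 59716) = 493106*(29963521/272 + 59716) = 493106*(46206273/272) = 11392295226969/136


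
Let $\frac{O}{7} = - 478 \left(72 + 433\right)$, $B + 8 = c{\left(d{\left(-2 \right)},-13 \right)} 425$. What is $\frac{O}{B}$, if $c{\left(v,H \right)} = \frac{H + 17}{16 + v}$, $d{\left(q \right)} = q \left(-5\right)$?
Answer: $- \frac{10983245}{373} \approx -29446.0$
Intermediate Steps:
$d{\left(q \right)} = - 5 q$
$c{\left(v,H \right)} = \frac{17 + H}{16 + v}$
$B = \frac{746}{13}$ ($B = -8 + \frac{17 - 13}{16 - -10} \cdot 425 = -8 + \frac{1}{16 + 10} \cdot 4 \cdot 425 = -8 + \frac{1}{26} \cdot 4 \cdot 425 = -8 + \frac{2}{13} \cdot 425 = -8 + \frac{850}{13} = \frac{746}{13} \approx 57.385$)
$O = -1689730$ ($O = 7 \left(- 478 \left(72 + 433\right)\right) = 7 \left(\left(-478\right) 505\right) = 7 \left(-241390\right) = -1689730$)
$\frac{O}{B} = - \frac{1689730}{\frac{746}{13}} = \left(-1689730\right) \frac{13}{746} = - \frac{10983245}{373}$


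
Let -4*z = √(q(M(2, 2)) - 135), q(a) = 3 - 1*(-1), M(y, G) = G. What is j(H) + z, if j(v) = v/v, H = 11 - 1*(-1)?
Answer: 1 - I*√131/4 ≈ 1.0 - 2.8614*I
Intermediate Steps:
q(a) = 4 (q(a) = 3 + 1 = 4)
H = 12 (H = 11 + 1 = 12)
j(v) = 1
z = -I*√131/4 (z = -√(4 - 135)/4 = -I*√131/4 ≈ -2.8614*I)
j(H) + z = 1 - I*√131/4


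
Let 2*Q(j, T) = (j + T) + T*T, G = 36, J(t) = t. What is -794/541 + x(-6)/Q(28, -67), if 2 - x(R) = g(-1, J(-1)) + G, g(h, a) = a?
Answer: -1784503/1203725 ≈ -1.4825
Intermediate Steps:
Q(j, T) = T/2 + j/2 + T²/2 (Q(j, T) = ((j + T) + T*T)/2 = ((T + j) + T²)/2 = (T + j + T²)/2 = T/2 + j/2 + T²/2)
x(R) = -33 (x(R) = 2 - (-1 + 36) = 2 - 1*35 = 2 - 35 = -33)
-794/541 + x(-6)/Q(28, -67) = -794/541 - 33/((½)*(-67) + (½)*28 + (½)*(-67)²) = -794*1/541 - 33/(-67/2 + 14 + (½)*4489) = -794/541 - 33/(-67/2 + 14 + 4489/2) = -794/541 - 33/2225 = -1784503/1203725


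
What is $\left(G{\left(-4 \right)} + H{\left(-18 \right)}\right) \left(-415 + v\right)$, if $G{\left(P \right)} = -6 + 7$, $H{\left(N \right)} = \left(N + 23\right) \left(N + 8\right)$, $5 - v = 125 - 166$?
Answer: $18081$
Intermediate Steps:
$v = 46$ ($v = 5 - \left(125 - 166\right) = 5 - -41 = 5 + 41 = 46$)
$H{\left(N \right)} = \left(8 + N\right) \left(23 + N\right)$ ($H{\left(N \right)} = \left(23 + N\right) \left(8 + N\right) = \left(8 + N\right) \left(23 + N\right)$)
$G{\left(P \right)} = 1$
$\left(G{\left(-4 \right)} + H{\left(-18 \right)}\right) \left(-415 + v\right) = \left(1 + \left(184 + \left(-18\right)^{2} + 31 \left(-18\right)\right)\right) \left(-415 + 46\right) = \left(1 + \left(184 + 324 - 558\right)\right) \left(-369\right) = \left(1 - 50\right) \left(-369\right) = \left(-49\right) \left(-369\right) = 18081$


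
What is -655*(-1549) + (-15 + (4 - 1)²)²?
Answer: 1014631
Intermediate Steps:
-655*(-1549) + (-15 + (4 - 1)²)² = 1014595 + (-15 + 3²)² = 1014595 + (-15 + 9)² = 1014595 + (-6)² = 1014595 + 36 = 1014631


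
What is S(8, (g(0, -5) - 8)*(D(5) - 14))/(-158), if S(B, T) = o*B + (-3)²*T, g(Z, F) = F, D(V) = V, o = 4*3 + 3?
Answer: -1173/158 ≈ -7.4240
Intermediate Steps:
o = 15 (o = 12 + 3 = 15)
S(B, T) = 9*T + 15*B (S(B, T) = 15*B + (-3)²*T = 15*B + 9*T = 9*T + 15*B)
S(8, (g(0, -5) - 8)*(D(5) - 14))/(-158) = (9*((-5 - 8)*(5 - 14)) + 15*8)/(-158) = (9*(-13*(-9)) + 120)*(-1/158) = (9*117 + 120)*(-1/158) = (1053 + 120)*(-1/158) = 1173*(-1/158) = -1173/158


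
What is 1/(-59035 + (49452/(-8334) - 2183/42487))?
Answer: -59014443/3484270852546 ≈ -1.6937e-5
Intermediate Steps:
1/(-59035 + (49452/(-8334) - 2183/42487)) = 1/(-59035 + (49452*(-1/8334) - 2183*1/42487)) = 1/(-59035 + (-8242/1389 - 2183/42487)) = 1/(-59035 - 353210041/59014443) = 1/(-3484270852546/59014443) = -59014443/3484270852546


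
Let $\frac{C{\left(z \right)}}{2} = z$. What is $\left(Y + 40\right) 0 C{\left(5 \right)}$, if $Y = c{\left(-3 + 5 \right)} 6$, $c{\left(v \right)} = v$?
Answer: $0$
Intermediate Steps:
$C{\left(z \right)} = 2 z$
$Y = 12$ ($Y = \left(-3 + 5\right) 6 = 2 \cdot 6 = 12$)
$\left(Y + 40\right) 0 C{\left(5 \right)} = \left(12 + 40\right) 0 \cdot 2 \cdot 5 = 52 \cdot 0 \cdot 10 = 52 \cdot 0 = 0$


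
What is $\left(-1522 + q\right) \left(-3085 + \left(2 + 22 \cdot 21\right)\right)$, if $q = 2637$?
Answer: $-2922415$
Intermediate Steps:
$\left(-1522 + q\right) \left(-3085 + \left(2 + 22 \cdot 21\right)\right) = \left(-1522 + 2637\right) \left(-3085 + \left(2 + 22 \cdot 21\right)\right) = 1115 \left(-3085 + \left(2 + 462\right)\right) = 1115 \left(-3085 + 464\right) = 1115 \left(-2621\right) = -2922415$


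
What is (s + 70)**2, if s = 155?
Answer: 50625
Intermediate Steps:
(s + 70)**2 = (155 + 70)**2 = 225**2 = 50625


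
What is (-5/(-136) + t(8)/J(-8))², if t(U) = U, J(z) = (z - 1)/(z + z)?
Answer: 304607209/1498176 ≈ 203.32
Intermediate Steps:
J(z) = (-1 + z)/(2*z) (J(z) = (-1 + z)/((2*z)) = (-1 + z)*(1/(2*z)) = (-1 + z)/(2*z))
(-5/(-136) + t(8)/J(-8))² = (-5/(-136) + 8/(((½)*(-1 - 8)/(-8))))² = (-5*(-1/136) + 8/(((½)*(-⅛)*(-9))))² = (5/136 + 8/(9/16))² = (5/136 + 8*(16/9))² = (5/136 + 128/9)² = (17453/1224)² = 304607209/1498176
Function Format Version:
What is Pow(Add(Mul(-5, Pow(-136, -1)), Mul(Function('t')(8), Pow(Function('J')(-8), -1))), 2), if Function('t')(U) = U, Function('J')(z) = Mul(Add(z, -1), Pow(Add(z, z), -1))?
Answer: Rational(304607209, 1498176) ≈ 203.32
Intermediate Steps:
Function('J')(z) = Mul(Rational(1, 2), Pow(z, -1), Add(-1, z)) (Function('J')(z) = Mul(Add(-1, z), Pow(Mul(2, z), -1)) = Mul(Add(-1, z), Mul(Rational(1, 2), Pow(z, -1))) = Mul(Rational(1, 2), Pow(z, -1), Add(-1, z)))
Pow(Add(Mul(-5, Pow(-136, -1)), Mul(Function('t')(8), Pow(Function('J')(-8), -1))), 2) = Pow(Add(Mul(-5, Pow(-136, -1)), Mul(8, Pow(Mul(Rational(1, 2), Pow(-8, -1), Add(-1, -8)), -1))), 2) = Pow(Add(Mul(-5, Rational(-1, 136)), Mul(8, Pow(Mul(Rational(1, 2), Rational(-1, 8), -9), -1))), 2) = Pow(Add(Rational(5, 136), Mul(8, Pow(Rational(9, 16), -1))), 2) = Pow(Add(Rational(5, 136), Mul(8, Rational(16, 9))), 2) = Pow(Add(Rational(5, 136), Rational(128, 9)), 2) = Pow(Rational(17453, 1224), 2) = Rational(304607209, 1498176)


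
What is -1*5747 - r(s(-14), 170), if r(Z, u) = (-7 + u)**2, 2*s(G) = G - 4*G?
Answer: -32316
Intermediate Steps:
s(G) = -3*G/2 (s(G) = (G - 4*G)/2 = (-3*G)/2 = -3*G/2)
-1*5747 - r(s(-14), 170) = -1*5747 - (-7 + 170)**2 = -5747 - 1*163**2 = -5747 - 1*26569 = -5747 - 26569 = -32316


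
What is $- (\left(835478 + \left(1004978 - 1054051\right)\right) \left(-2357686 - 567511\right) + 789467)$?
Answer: $2300388757318$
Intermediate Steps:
$- (\left(835478 + \left(1004978 - 1054051\right)\right) \left(-2357686 - 567511\right) + 789467) = - (\left(835478 - 49073\right) \left(-2925197\right) + 789467) = - (786405 \left(-2925197\right) + 789467) = - (-2300389546785 + 789467) = \left(-1\right) \left(-2300388757318\right) = 2300388757318$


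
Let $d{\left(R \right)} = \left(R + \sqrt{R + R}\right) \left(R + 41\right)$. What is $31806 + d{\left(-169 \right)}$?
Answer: $53438 - 1664 i \sqrt{2} \approx 53438.0 - 2353.3 i$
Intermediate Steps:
$d{\left(R \right)} = \left(41 + R\right) \left(R + \sqrt{2} \sqrt{R}\right)$ ($d{\left(R \right)} = \left(R + \sqrt{2 R}\right) \left(41 + R\right) = \left(R + \sqrt{2} \sqrt{R}\right) \left(41 + R\right) = \left(41 + R\right) \left(R + \sqrt{2} \sqrt{R}\right)$)
$31806 + d{\left(-169 \right)} = 31806 + \left(\left(-169\right)^{2} + 41 \left(-169\right) + \sqrt{2} \left(-169\right)^{\frac{3}{2}} + 41 \sqrt{2} \sqrt{-169}\right) = 31806 + \left(28561 - 6929 + \sqrt{2} \left(- 2197 i\right) + 41 \sqrt{2} \cdot 13 i\right) = 31806 + \left(28561 - 6929 - 2197 i \sqrt{2} + 533 i \sqrt{2}\right) = 31806 + \left(21632 - 1664 i \sqrt{2}\right) = 53438 - 1664 i \sqrt{2}$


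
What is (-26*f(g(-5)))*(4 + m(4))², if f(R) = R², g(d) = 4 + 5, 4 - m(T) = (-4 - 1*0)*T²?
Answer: -10917504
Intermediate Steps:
m(T) = 4 + 4*T² (m(T) = 4 - (-4 - 1*0)*T² = 4 - (-4 + 0)*T² = 4 - (-4)*T² = 4 + 4*T²)
g(d) = 9
(-26*f(g(-5)))*(4 + m(4))² = (-26*9²)*(4 + (4 + 4*4²))² = (-26*81)*(4 + (4 + 4*16))² = -2106*(4 + (4 + 64))² = -2106*(4 + 68)² = -2106*72² = -2106*5184 = -10917504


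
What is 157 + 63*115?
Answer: 7402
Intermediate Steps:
157 + 63*115 = 157 + 7245 = 7402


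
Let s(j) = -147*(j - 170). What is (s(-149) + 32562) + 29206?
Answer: 108661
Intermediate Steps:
s(j) = 24990 - 147*j (s(j) = -147*(-170 + j) = 24990 - 147*j)
(s(-149) + 32562) + 29206 = ((24990 - 147*(-149)) + 32562) + 29206 = ((24990 + 21903) + 32562) + 29206 = (46893 + 32562) + 29206 = 79455 + 29206 = 108661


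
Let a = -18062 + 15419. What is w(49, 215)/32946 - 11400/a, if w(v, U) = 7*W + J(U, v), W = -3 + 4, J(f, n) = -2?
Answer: 125199205/29025426 ≈ 4.3134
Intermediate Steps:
W = 1
a = -2643
w(v, U) = 5 (w(v, U) = 7*1 - 2 = 7 - 2 = 5)
w(49, 215)/32946 - 11400/a = 5/32946 - 11400/(-2643) = 5*(1/32946) - 11400*(-1/2643) = 5/32946 + 3800/881 = 125199205/29025426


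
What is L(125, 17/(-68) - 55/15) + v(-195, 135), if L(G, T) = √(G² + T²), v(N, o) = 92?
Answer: 92 + √2252209/12 ≈ 217.06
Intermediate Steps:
L(125, 17/(-68) - 55/15) + v(-195, 135) = √(125² + (17/(-68) - 55/15)²) + 92 = √(15625 + (17*(-1/68) - 55*1/15)²) + 92 = √(15625 + (-¼ - 11/3)²) + 92 = √(15625 + (-47/12)²) + 92 = √(15625 + 2209/144) + 92 = √(2252209/144) + 92 = √2252209/12 + 92 = 92 + √2252209/12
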